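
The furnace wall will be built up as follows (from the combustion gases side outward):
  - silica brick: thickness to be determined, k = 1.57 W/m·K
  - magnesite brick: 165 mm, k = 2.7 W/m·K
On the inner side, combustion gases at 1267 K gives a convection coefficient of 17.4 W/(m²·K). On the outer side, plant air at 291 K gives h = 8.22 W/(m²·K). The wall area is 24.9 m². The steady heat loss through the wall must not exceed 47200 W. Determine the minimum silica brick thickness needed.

L ≈ 431 mm

Model the wall as resistances in series:
R_inner film = 1/(h_i·A) = 1/(17.4×24.9) = 0.002308 K/W
R_magnesite brick = L/(kA) = 0.165/(2.7×24.9) = 0.002454 K/W
R_outer film = 1/(h_o·A) = 1/(8.22×24.9) = 0.004886 K/W
Sum of the known resistances R_other = 0.009648 K/W
Required total resistance R_tot = ΔT/Q_allow = 976/47200 = 0.02068 K/W
R_silica brick = R_tot − R_other = 0.01103 K/W
L = R·k·A = 0.01103×1.57×24.9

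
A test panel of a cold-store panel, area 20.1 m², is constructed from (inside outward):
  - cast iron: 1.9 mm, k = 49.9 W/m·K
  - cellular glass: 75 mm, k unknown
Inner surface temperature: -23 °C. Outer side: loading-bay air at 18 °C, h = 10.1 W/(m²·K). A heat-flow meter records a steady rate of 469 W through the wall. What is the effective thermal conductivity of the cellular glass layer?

k ≈ 0.0452 W/(m·K)

Treating each layer as a thermal resistance in series:
R_cast iron = L/(kA) = 0.0019/(49.9×20.1) = 1.894×10^-6 K/W
R_outer film = 1/(h_o·A) = 1/(10.1×20.1) = 0.004926 K/W
Sum of known resistances R_other = 0.004928 K/W
Total R = ΔT/Q = 41/469 = 0.08742 K/W
R_cellular glass = R_total − R_other = 0.08249 K/W
k = L/(R·A) = 0.075/(0.08249×20.1)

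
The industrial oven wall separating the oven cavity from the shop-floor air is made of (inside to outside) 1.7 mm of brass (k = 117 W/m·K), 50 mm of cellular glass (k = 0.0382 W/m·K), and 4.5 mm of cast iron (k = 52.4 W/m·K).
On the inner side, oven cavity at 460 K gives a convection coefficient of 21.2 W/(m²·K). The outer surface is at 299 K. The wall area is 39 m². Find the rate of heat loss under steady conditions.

Thermal resistances in series:
R_inner film = 1/(h_i·A) = 1/(21.2×39) = 0.001209 K/W
R_brass = L/(kA) = 0.0017/(117×39) = 3.726×10^-7 K/W
R_cellular glass = L/(kA) = 0.05/(0.0382×39) = 0.03356 K/W
R_cast iron = L/(kA) = 0.0045/(52.4×39) = 2.202×10^-6 K/W
R_total = 0.03477 K/W
Q = ΔT / R_total = 161 / 0.03477

Q ≈ 4630 W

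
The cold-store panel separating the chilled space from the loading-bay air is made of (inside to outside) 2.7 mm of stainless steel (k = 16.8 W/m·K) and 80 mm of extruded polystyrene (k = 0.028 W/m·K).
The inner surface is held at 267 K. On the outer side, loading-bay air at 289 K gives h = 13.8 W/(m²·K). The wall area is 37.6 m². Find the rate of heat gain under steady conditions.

Q ≈ 282 W

Series thermal resistances:
R_stainless steel = L/(kA) = 0.0027/(16.8×37.6) = 4.274×10^-6 K/W
R_extruded polystyrene = L/(kA) = 0.08/(0.028×37.6) = 0.07599 K/W
R_outer film = 1/(h_o·A) = 1/(13.8×37.6) = 0.001927 K/W
R_total = 0.07792 K/W
Q = ΔT / R_total = 22 / 0.07792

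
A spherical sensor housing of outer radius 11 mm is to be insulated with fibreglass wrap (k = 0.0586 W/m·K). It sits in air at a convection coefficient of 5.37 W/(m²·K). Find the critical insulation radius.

For a sphere r_cr = 2k/h = 2×0.0586/5.37
r_cr = 21.8 mm; since the bare radius (11 mm) is below r_cr, adding a thin layer of insulation will *increase* heat loss.

r_cr ≈ 21.8 mm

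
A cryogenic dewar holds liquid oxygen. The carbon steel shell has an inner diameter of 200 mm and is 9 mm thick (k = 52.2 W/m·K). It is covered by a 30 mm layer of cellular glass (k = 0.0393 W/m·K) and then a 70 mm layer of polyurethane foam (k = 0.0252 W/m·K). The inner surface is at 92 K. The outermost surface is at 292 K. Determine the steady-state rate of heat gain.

Radial (spherical) resistances in series:
R_carbon steel shell = (1/0.1 − 1/0.109)/(4π×52.2) = 0.001259 K/W
R_cellular glass = (1/0.109 − 1/0.139)/(4π×0.0393) = 4.009 K/W
R_polyurethane foam = (1/0.139 − 1/0.209)/(4π×0.0252) = 7.609 K/W
R_total = 11.62 K/W
Q = ΔT/R_total = 200/11.62

Q ≈ 17.2 W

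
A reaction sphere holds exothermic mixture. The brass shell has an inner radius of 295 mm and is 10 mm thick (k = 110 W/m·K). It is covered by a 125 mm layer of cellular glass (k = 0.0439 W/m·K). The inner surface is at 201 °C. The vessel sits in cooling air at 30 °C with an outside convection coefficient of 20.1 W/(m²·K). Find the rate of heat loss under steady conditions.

Q ≈ 97.8 W

Radial (spherical) resistances in series:
R_brass shell = (1/0.295 − 1/0.305)/(4π×110) = 8.04×10^-5 K/W
R_cellular glass = (1/0.305 − 1/0.43)/(4π×0.0439) = 1.728 K/W
R_outer film = 1/(h·4πr_o²) = 1/(20.1×4π×0.43²) = 0.02141 K/W
R_total = 1.749 K/W
Q = ΔT/R_total = 171/1.749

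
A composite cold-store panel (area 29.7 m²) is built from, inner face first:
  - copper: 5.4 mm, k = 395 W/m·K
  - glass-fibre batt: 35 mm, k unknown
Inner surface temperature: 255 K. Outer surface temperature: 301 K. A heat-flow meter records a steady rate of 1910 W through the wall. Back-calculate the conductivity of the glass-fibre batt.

k ≈ 0.0489 W/(m·K)

Using the resistance-network approach (series):
R_copper = L/(kA) = 0.0054/(395×29.7) = 4.603×10^-7 K/W
Sum of known resistances R_other = 4.603×10^-7 K/W
Total R = ΔT/Q = 46/1910 = 0.02408 K/W
R_glass-fibre batt = R_total − R_other = 0.02408 K/W
k = L/(R·A) = 0.035/(0.02408×29.7)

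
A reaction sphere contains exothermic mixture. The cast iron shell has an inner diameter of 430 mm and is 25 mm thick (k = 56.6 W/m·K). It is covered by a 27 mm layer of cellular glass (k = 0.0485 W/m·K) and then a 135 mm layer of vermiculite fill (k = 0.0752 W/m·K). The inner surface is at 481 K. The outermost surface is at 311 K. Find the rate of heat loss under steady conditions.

For a spherical shell R = (1/r₁ − 1/r₂)/(4πk); film R = 1/(h·4πr²). In series:
R_cast iron shell = (1/0.215 − 1/0.24)/(4π×56.6) = 6.812×10^-4 K/W
R_cellular glass = (1/0.24 − 1/0.267)/(4π×0.0485) = 0.6913 K/W
R_vermiculite fill = (1/0.267 − 1/0.402)/(4π×0.0752) = 1.331 K/W
R_total = 2.023 K/W
Q = ΔT/R_total = 170/2.023

Q ≈ 84 W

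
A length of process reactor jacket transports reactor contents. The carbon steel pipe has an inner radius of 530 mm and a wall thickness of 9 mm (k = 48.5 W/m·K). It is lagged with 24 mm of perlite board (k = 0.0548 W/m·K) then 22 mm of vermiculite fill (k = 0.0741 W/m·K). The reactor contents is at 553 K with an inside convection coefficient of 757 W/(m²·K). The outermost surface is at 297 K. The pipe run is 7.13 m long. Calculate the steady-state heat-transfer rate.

For a radial system each layer contributes R = ln(r_out/r_in)/(2πkL); films add R = 1/(hA).
R_inner film = 1/(h_i·2πr₁L) = 1/(757×2π×0.53×7.13) = 5.564×10^-5 K/W
R_carbon steel pipe wall = ln(539/530)/(2π×48.5×7.13) = 7.75×10^-6 K/W
R_perlite board = ln(563/539)/(2π×0.0548×7.13) = 0.01775 K/W
R_vermiculite fill = ln(585/563)/(2π×0.0741×7.13) = 0.01155 K/W
R_total = 0.02936 K/W
Q = ΔT/R_total = 256/0.02936

Q ≈ 8720 W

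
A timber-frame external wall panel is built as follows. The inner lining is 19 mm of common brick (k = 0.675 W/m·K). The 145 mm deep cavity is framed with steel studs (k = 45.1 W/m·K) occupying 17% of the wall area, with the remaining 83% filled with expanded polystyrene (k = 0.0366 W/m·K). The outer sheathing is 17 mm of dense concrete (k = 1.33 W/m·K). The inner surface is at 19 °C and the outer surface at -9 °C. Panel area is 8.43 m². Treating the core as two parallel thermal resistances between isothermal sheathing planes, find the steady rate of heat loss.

Sheathing layers in series; stud and cavity paths in parallel between them.
R_inner = 0.019/(0.675×8.43) = 0.003339 K/W
R_stud  = 0.145/(45.1×0.17×8.43) = 0.002243 K/W
R_cav   = 0.145/(0.0366×0.83×8.43) = 0.5662 K/W
1/R_core = 1/R_stud + 1/R_cav → R_core = 0.002235 K/W
R_outer = 0.017/(1.33×8.43) = 0.001516 K/W
R_total = 0.00709 K/W
Q = ΔT/R_total = 28/0.00709

Q ≈ 3950 W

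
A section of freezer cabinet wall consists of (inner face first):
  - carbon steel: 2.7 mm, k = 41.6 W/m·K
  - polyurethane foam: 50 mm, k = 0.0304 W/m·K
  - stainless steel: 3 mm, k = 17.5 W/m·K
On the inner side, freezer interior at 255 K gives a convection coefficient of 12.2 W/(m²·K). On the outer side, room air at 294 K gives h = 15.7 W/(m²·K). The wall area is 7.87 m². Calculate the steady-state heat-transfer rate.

Q ≈ 171 W

Series thermal resistances:
R_inner film = 1/(h_i·A) = 1/(12.2×7.87) = 0.01042 K/W
R_carbon steel = L/(kA) = 0.0027/(41.6×7.87) = 8.247×10^-6 K/W
R_polyurethane foam = L/(kA) = 0.05/(0.0304×7.87) = 0.209 K/W
R_stainless steel = L/(kA) = 0.003/(17.5×7.87) = 2.178×10^-5 K/W
R_outer film = 1/(h_o·A) = 1/(15.7×7.87) = 0.008093 K/W
R_total = 0.2275 K/W
Q = ΔT / R_total = 39 / 0.2275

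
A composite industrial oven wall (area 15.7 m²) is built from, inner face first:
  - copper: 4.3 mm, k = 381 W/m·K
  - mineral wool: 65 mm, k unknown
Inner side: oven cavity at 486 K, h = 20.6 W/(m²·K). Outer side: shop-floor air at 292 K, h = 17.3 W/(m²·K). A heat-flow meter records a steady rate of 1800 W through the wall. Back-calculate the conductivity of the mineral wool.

k ≈ 0.041 W/(m·K)

Thermal resistances in series:
R_inner film = 1/(h_i·A) = 1/(20.6×15.7) = 0.003092 K/W
R_copper = L/(kA) = 0.0043/(381×15.7) = 7.189×10^-7 K/W
R_outer film = 1/(h_o·A) = 1/(17.3×15.7) = 0.003682 K/W
Sum of known resistances R_other = 0.006774 K/W
Total R = ΔT/Q = 194/1800 = 0.1078 K/W
R_mineral wool = R_total − R_other = 0.101 K/W
k = L/(R·A) = 0.065/(0.101×15.7)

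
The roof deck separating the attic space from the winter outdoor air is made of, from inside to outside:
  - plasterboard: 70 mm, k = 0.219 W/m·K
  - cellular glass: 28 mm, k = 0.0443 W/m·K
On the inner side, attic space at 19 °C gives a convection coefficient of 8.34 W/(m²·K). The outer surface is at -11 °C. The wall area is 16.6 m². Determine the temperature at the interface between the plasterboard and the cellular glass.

T ≈ 6.69 °C

Series thermal resistances:
R_inner film = 1/(h_i·A) = 1/(8.34×16.6) = 0.007223 K/W
R_plasterboard = L/(kA) = 0.07/(0.219×16.6) = 0.01926 K/W
R_cellular glass = L/(kA) = 0.028/(0.0443×16.6) = 0.03808 K/W
R_total = 0.06455 K/W;  Q = ΔT/R_total = 30/0.06455 = 464.7 W
T_interface = T_inner − Q·ΣR(inner→interface) = 19 − 465×0.02648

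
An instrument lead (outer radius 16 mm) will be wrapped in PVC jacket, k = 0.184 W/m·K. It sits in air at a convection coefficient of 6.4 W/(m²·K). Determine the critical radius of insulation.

For a cylinder r_cr = k/h = 0.184/6.4
r_cr = 28.7 mm; since the bare radius (16 mm) is below r_cr, adding a thin layer of insulation will *increase* heat loss.

r_cr ≈ 28.7 mm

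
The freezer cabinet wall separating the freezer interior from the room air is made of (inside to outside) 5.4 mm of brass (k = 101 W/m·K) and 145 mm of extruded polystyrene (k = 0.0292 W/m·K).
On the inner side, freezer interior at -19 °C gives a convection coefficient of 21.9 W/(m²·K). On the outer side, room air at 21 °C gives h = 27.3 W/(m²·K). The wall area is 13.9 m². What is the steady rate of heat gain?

Q ≈ 110 W

Series thermal resistances:
R_inner film = 1/(h_i·A) = 1/(21.9×13.9) = 0.003285 K/W
R_brass = L/(kA) = 0.0054/(101×13.9) = 3.846×10^-6 K/W
R_extruded polystyrene = L/(kA) = 0.145/(0.0292×13.9) = 0.3572 K/W
R_outer film = 1/(h_o·A) = 1/(27.3×13.9) = 0.002635 K/W
R_total = 0.3632 K/W
Q = ΔT / R_total = 40 / 0.3632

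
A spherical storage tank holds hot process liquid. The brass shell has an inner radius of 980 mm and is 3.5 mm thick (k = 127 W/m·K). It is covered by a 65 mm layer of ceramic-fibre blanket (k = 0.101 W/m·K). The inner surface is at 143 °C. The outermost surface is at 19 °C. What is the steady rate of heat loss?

For a spherical shell R = (1/r₁ − 1/r₂)/(4πk); film R = 1/(h·4πr²). In series:
R_brass shell = (1/0.98 − 1/0.9835)/(4π×127) = 2.275×10^-6 K/W
R_ceramic-fibre blanket = (1/0.9835 − 1/1.0485)/(4π×0.101) = 0.04966 K/W
R_total = 0.04967 K/W
Q = ΔT/R_total = 124/0.04967

Q ≈ 2500 W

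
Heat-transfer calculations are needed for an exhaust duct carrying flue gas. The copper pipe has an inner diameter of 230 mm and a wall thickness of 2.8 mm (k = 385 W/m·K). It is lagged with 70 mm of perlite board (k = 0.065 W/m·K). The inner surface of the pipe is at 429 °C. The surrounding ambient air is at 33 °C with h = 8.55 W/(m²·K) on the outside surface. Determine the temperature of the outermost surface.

T ≈ 64.6 °C

Per-layer cylindrical resistances, series-summed:
R_copper pipe wall = ln(117.8/115)/(2π×385×1) = 9.945×10^-6 K/W
R_perlite board = ln(187.8/117.8)/(2π×0.065×1) = 1.142 K/W
R_outer film = 1/(h_o·2πr_oL) = 1/(8.55×2π×0.1878×1) = 0.09912 K/W
R_total = 1.241 K/W
Q = ΔT/R_total = 396/1.241
Q = 319 W/m
T_interface = T_inner − Q·ΣR(inner→interface) = 429 − 319×1.142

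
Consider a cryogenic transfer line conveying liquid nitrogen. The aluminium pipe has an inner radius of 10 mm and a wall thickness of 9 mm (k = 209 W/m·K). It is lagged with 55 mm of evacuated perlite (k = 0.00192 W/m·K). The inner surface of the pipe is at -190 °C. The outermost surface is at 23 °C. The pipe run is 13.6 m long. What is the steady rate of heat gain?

Q ≈ 25.7 W

For a radial system each layer contributes R = ln(r_out/r_in)/(2πkL); films add R = 1/(hA).
R_aluminium pipe wall = ln(19/10)/(2π×209×13.6) = 3.594×10^-5 K/W
R_evacuated perlite = ln(74/19)/(2π×0.00192×13.6) = 8.287 K/W
R_total = 8.287 K/W
Q = ΔT/R_total = 213/8.287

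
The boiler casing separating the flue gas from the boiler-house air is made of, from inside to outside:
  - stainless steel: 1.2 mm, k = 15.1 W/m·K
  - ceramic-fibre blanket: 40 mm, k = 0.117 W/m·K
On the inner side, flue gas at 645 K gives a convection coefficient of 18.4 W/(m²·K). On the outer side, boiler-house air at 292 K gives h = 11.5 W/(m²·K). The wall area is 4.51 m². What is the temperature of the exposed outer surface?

T ≈ 356 K

Series thermal resistances:
R_inner film = 1/(h_i·A) = 1/(18.4×4.51) = 0.01205 K/W
R_stainless steel = L/(kA) = 0.0012/(15.1×4.51) = 1.762×10^-5 K/W
R_ceramic-fibre blanket = L/(kA) = 0.04/(0.117×4.51) = 0.0758 K/W
R_outer film = 1/(h_o·A) = 1/(11.5×4.51) = 0.01928 K/W
R_total = 0.1072 K/W;  Q = ΔT/R_total = 353/0.1072 = 3294 W
T_interface = T_inner − Q·ΣR(inner→interface) = 645 − 3290×0.08787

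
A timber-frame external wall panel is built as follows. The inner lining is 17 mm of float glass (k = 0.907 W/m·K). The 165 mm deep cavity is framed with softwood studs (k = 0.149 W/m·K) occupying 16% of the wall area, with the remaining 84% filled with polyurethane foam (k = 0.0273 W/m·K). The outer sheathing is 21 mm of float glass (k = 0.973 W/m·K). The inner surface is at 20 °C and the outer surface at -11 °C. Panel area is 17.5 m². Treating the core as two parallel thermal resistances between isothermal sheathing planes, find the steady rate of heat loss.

Sheathing layers in series; stud and cavity paths in parallel between them.
R_inner = 0.017/(0.907×17.5) = 0.001071 K/W
R_stud  = 0.165/(0.149×0.16×17.5) = 0.3955 K/W
R_cav   = 0.165/(0.0273×0.84×17.5) = 0.4112 K/W
1/R_core = 1/R_stud + 1/R_cav → R_core = 0.2016 K/W
R_outer = 0.021/(0.973×17.5) = 0.001233 K/W
R_total = 0.2039 K/W
Q = ΔT/R_total = 31/0.2039

Q ≈ 152 W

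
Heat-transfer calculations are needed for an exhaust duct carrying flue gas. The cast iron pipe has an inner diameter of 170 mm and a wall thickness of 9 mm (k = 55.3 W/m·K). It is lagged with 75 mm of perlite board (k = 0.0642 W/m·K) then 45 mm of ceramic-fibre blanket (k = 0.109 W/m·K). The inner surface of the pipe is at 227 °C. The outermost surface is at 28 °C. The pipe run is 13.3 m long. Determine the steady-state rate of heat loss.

Q ≈ 1470 W

Cylindrical conduction, so R = ln(r₂/r₁)/(2πkL) per layer, in series:
R_cast iron pipe wall = ln(94/85)/(2π×55.3×13.3) = 2.178×10^-5 K/W
R_perlite board = ln(169/94)/(2π×0.0642×13.3) = 0.1093 K/W
R_ceramic-fibre blanket = ln(214/169)/(2π×0.109×13.3) = 0.02592 K/W
R_total = 0.1353 K/W
Q = ΔT/R_total = 199/0.1353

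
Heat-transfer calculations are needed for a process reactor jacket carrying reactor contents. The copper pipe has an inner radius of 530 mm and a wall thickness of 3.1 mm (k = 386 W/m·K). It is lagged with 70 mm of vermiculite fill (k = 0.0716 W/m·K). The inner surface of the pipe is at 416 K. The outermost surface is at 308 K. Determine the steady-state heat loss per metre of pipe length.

q′ ≈ 394 W/m

Cylindrical conduction, so R = ln(r₂/r₁)/(2πkL) per layer, in series:
R_copper pipe wall = ln(533.1/530)/(2π×386×1) = 2.405×10^-6 K/W
R_vermiculite fill = ln(603.1/533.1)/(2π×0.0716×1) = 0.2742 K/W
R_total = 0.2742 K/W
Q = ΔT/R_total = 108/0.2742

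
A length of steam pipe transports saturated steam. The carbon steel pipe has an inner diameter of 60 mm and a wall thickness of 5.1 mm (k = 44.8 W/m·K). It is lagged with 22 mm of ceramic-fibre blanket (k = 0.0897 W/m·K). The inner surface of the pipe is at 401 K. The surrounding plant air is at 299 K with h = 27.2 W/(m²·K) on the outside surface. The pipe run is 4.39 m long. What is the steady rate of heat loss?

Q ≈ 463 W

Radial resistances (cylindrical: R_cond = ln(r_o/r_i)/(2πkL), R_conv = 1/(h·2πrL)):
R_carbon steel pipe wall = ln(35.1/30)/(2π×44.8×4.39) = 1.271×10^-4 K/W
R_ceramic-fibre blanket = ln(57.1/35.1)/(2π×0.0897×4.39) = 0.1967 K/W
R_outer film = 1/(h_o·2πr_oL) = 1/(27.2×2π×0.0571×4.39) = 0.02334 K/W
R_total = 0.2201 K/W
Q = ΔT/R_total = 102/0.2201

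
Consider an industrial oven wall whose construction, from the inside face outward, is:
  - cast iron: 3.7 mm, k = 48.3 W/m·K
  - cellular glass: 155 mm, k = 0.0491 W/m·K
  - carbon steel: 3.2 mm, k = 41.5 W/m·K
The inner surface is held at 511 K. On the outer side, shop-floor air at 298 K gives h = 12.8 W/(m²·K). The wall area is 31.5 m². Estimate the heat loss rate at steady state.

Thermal resistances in series:
R_cast iron = L/(kA) = 0.0037/(48.3×31.5) = 2.432×10^-6 K/W
R_cellular glass = L/(kA) = 0.155/(0.0491×31.5) = 0.1002 K/W
R_carbon steel = L/(kA) = 0.0032/(41.5×31.5) = 2.448×10^-6 K/W
R_outer film = 1/(h_o·A) = 1/(12.8×31.5) = 0.00248 K/W
R_total = 0.1027 K/W
Q = ΔT / R_total = 213 / 0.1027

Q ≈ 2070 W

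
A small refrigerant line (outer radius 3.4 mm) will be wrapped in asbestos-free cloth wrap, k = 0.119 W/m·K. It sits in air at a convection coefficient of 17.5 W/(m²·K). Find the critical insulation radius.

r_cr ≈ 6.8 mm

For a cylinder r_cr = k/h = 0.119/17.5
r_cr = 6.8 mm; since the bare radius (3.4 mm) is below r_cr, adding a thin layer of insulation will *increase* heat loss.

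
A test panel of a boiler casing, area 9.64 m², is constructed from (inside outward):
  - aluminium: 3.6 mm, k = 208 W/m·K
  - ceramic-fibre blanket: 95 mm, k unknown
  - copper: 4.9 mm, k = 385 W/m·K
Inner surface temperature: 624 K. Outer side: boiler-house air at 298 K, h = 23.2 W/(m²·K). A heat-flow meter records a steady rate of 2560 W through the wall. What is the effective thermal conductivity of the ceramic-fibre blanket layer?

Thermal resistances in series:
R_aluminium = L/(kA) = 0.0036/(208×9.64) = 1.795×10^-6 K/W
R_copper = L/(kA) = 0.0049/(385×9.64) = 1.32×10^-6 K/W
R_outer film = 1/(h_o·A) = 1/(23.2×9.64) = 0.004471 K/W
Sum of known resistances R_other = 0.004474 K/W
Total R = ΔT/Q = 326/2560 = 0.1273 K/W
R_ceramic-fibre blanket = R_total − R_other = 0.1229 K/W
k = L/(R·A) = 0.095/(0.1229×9.64)

k ≈ 0.0802 W/(m·K)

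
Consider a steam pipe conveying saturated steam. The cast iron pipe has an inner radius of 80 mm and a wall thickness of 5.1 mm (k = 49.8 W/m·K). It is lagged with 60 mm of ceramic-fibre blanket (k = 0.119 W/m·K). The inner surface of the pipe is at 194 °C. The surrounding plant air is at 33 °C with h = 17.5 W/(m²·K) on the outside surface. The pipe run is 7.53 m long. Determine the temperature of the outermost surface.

T ≈ 46 °C

Per-layer cylindrical resistances, series-summed:
R_cast iron pipe wall = ln(85.1/80)/(2π×49.8×7.53) = 2.623×10^-5 K/W
R_ceramic-fibre blanket = ln(145.1/85.1)/(2π×0.119×7.53) = 0.09477 K/W
R_outer film = 1/(h_o·2πr_oL) = 1/(17.5×2π×0.1451×7.53) = 0.008324 K/W
R_total = 0.1031 K/W
Q = ΔT/R_total = 161/0.1031
Q = 1560 W
T_interface = T_inner − Q·ΣR(inner→interface) = 194 − 1560×0.0948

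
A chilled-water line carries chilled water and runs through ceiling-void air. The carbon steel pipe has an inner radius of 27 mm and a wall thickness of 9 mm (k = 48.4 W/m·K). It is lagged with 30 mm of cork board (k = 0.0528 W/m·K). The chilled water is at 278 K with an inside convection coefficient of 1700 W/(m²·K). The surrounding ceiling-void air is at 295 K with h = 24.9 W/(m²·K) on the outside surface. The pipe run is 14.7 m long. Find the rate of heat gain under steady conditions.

Q ≈ 130 W

Cylindrical conduction, so R = ln(r₂/r₁)/(2πkL) per layer, in series:
R_inner film = 1/(h_i·2πr₁L) = 1/(1700×2π×0.027×14.7) = 2.359×10^-4 K/W
R_carbon steel pipe wall = ln(36/27)/(2π×48.4×14.7) = 6.435×10^-5 K/W
R_cork board = ln(66/36)/(2π×0.0528×14.7) = 0.1243 K/W
R_outer film = 1/(h_o·2πr_oL) = 1/(24.9×2π×0.066×14.7) = 0.006588 K/W
R_total = 0.1312 K/W
Q = ΔT/R_total = 17/0.1312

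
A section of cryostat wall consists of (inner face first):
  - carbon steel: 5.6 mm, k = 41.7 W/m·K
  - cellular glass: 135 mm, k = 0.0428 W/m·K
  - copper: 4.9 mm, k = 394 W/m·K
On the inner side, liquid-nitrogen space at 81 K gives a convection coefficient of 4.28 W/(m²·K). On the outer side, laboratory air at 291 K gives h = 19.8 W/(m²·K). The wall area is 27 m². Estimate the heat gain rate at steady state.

Series thermal resistances:
R_inner film = 1/(h_i·A) = 1/(4.28×27) = 0.008654 K/W
R_carbon steel = L/(kA) = 0.0056/(41.7×27) = 4.974×10^-6 K/W
R_cellular glass = L/(kA) = 0.135/(0.0428×27) = 0.1168 K/W
R_copper = L/(kA) = 0.0049/(394×27) = 4.606×10^-7 K/W
R_outer film = 1/(h_o·A) = 1/(19.8×27) = 0.001871 K/W
R_total = 0.1274 K/W
Q = ΔT / R_total = 210 / 0.1274

Q ≈ 1650 W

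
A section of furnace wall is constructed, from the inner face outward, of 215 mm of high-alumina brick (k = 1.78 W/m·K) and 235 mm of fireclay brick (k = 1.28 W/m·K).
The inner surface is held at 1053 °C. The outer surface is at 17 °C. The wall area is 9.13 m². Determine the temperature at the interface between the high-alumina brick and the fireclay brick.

T ≈ 642 °C

Thermal resistances in series:
R_high-alumina brick = L/(kA) = 0.215/(1.78×9.13) = 0.01323 K/W
R_fireclay brick = L/(kA) = 0.235/(1.28×9.13) = 0.02011 K/W
R_total = 0.03334 K/W;  Q = ΔT/R_total = 1036/0.03334 = 31080 W
T_interface = T_inner − Q·ΣR(inner→interface) = 1053 − 31100×0.01323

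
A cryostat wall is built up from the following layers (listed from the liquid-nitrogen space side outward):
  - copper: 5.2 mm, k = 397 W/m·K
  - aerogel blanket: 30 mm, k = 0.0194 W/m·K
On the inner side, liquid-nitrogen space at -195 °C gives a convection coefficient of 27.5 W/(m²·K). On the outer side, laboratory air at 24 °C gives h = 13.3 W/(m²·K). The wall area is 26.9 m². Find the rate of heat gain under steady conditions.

Q ≈ 3550 W

Thermal resistances in series:
R_inner film = 1/(h_i·A) = 1/(27.5×26.9) = 0.001352 K/W
R_copper = L/(kA) = 0.0052/(397×26.9) = 4.869×10^-7 K/W
R_aerogel blanket = L/(kA) = 0.03/(0.0194×26.9) = 0.05749 K/W
R_outer film = 1/(h_o·A) = 1/(13.3×26.9) = 0.002795 K/W
R_total = 0.06163 K/W
Q = ΔT / R_total = 219 / 0.06163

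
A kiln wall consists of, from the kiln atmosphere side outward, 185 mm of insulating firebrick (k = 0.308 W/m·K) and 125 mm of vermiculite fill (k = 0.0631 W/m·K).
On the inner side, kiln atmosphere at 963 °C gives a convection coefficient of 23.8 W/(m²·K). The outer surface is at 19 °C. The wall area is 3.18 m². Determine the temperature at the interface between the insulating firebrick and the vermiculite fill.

T ≈ 732 °C

Using the resistance-network approach (series):
R_inner film = 1/(h_i·A) = 1/(23.8×3.18) = 0.01321 K/W
R_insulating firebrick = L/(kA) = 0.185/(0.308×3.18) = 0.1889 K/W
R_vermiculite fill = L/(kA) = 0.125/(0.0631×3.18) = 0.623 K/W
R_total = 0.825 K/W;  Q = ΔT/R_total = 944/0.825 = 1144 W
T_interface = T_inner − Q·ΣR(inner→interface) = 963 − 1140×0.2021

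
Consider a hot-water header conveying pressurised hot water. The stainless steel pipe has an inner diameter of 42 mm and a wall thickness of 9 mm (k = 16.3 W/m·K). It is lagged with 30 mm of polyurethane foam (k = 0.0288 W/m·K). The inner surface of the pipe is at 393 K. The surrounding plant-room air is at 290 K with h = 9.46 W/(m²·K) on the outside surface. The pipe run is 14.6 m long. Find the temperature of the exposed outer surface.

T ≈ 297 K

For a radial system each layer contributes R = ln(r_out/r_in)/(2πkL); films add R = 1/(hA).
R_stainless steel pipe wall = ln(30/21)/(2π×16.3×14.6) = 2.385×10^-4 K/W
R_polyurethane foam = ln(60/30)/(2π×0.0288×14.6) = 0.2624 K/W
R_outer film = 1/(h_o·2πr_oL) = 1/(9.46×2π×0.06×14.6) = 0.01921 K/W
R_total = 0.2818 K/W
Q = ΔT/R_total = 103/0.2818
Q = 366 W
T_interface = T_inner − Q·ΣR(inner→interface) = 393 − 366×0.2626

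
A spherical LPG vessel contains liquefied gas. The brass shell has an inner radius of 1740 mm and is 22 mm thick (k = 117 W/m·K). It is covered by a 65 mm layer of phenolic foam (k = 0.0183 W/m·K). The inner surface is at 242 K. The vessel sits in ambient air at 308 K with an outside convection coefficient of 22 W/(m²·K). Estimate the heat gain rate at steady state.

Q ≈ 742 W

Radial (spherical) resistances in series:
R_brass shell = (1/1.74 − 1/1.762)/(4π×117) = 4.881×10^-6 K/W
R_phenolic foam = (1/1.762 − 1/1.827)/(4π×0.0183) = 0.0878 K/W
R_outer film = 1/(h·4πr_o²) = 1/(22×4π×1.827²) = 0.001084 K/W
R_total = 0.08889 K/W
Q = ΔT/R_total = 66/0.08889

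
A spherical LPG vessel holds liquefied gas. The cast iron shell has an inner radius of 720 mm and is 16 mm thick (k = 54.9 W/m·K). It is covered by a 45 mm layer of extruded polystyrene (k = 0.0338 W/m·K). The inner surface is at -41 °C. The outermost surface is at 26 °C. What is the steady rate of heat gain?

Q ≈ 363 W

Each spherical layer contributes R = (1/r_i − 1/r_o)/(4πk):
R_cast iron shell = (1/0.72 − 1/0.736)/(4π×54.9) = 4.377×10^-5 K/W
R_extruded polystyrene = (1/0.736 − 1/0.781)/(4π×0.0338) = 0.1843 K/W
R_total = 0.1844 K/W
Q = ΔT/R_total = 67/0.1844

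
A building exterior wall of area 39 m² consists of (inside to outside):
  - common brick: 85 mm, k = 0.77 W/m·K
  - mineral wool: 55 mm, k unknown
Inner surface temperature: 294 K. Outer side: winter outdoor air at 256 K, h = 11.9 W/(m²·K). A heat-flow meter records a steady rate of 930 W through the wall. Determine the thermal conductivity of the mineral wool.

k ≈ 0.0393 W/(m·K)

Thermal resistances in series:
R_common brick = L/(kA) = 0.085/(0.77×39) = 0.002831 K/W
R_outer film = 1/(h_o·A) = 1/(11.9×39) = 0.002155 K/W
Sum of known resistances R_other = 0.004985 K/W
Total R = ΔT/Q = 38/930 = 0.04086 K/W
R_mineral wool = R_total − R_other = 0.03588 K/W
k = L/(R·A) = 0.055/(0.03588×39)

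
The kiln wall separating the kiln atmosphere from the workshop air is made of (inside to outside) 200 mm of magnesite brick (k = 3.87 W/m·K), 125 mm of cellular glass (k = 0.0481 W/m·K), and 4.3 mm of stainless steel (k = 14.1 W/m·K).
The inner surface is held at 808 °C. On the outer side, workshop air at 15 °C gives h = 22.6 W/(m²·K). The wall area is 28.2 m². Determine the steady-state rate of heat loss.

Model the wall as resistances in series:
R_magnesite brick = L/(kA) = 0.2/(3.87×28.2) = 0.001833 K/W
R_cellular glass = L/(kA) = 0.125/(0.0481×28.2) = 0.09215 K/W
R_stainless steel = L/(kA) = 0.0043/(14.1×28.2) = 1.081×10^-5 K/W
R_outer film = 1/(h_o·A) = 1/(22.6×28.2) = 0.001569 K/W
R_total = 0.09557 K/W
Q = ΔT / R_total = 793 / 0.09557

Q ≈ 8300 W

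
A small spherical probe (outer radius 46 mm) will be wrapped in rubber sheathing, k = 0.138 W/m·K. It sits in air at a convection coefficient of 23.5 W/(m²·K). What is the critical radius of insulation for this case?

For a sphere r_cr = 2k/h = 2×0.138/23.5
r_cr = 11.7 mm; since the bare radius (46 mm) is above r_cr, any added insulation will reduce heat loss.

r_cr ≈ 11.7 mm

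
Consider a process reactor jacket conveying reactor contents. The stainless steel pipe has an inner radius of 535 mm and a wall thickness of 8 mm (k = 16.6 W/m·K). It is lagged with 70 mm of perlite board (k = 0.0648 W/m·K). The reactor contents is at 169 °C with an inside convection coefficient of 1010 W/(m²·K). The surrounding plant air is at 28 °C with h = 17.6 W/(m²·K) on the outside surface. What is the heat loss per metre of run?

q′ ≈ 450 W/m

Cylindrical conduction, so R = ln(r₂/r₁)/(2πkL) per layer, in series:
R_inner film = 1/(h_i·2πr₁L) = 1/(1010×2π×0.535×1) = 2.945×10^-4 K/W
R_stainless steel pipe wall = ln(543/535)/(2π×16.6×1) = 1.423×10^-4 K/W
R_perlite board = ln(613/543)/(2π×0.0648×1) = 0.2978 K/W
R_outer film = 1/(h_o·2πr_oL) = 1/(17.6×2π×0.613×1) = 0.01475 K/W
R_total = 0.313 K/W
Q = ΔT/R_total = 141/0.313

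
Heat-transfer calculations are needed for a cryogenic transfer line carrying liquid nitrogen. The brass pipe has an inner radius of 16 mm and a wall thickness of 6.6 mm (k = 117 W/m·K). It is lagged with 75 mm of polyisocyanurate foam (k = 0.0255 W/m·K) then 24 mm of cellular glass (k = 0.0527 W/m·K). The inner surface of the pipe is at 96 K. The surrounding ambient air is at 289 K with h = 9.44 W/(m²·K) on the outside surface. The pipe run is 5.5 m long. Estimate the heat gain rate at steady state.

Q ≈ 107 W

Radial resistances (cylindrical: R_cond = ln(r_o/r_i)/(2πkL), R_conv = 1/(h·2πrL)):
R_brass pipe wall = ln(22.6/16)/(2π×117×5.5) = 8.542×10^-5 K/W
R_polyisocyanurate foam = ln(97.6/22.6)/(2π×0.0255×5.5) = 1.66 K/W
R_cellular glass = ln(121.6/97.6)/(2π×0.0527×5.5) = 0.1207 K/W
R_outer film = 1/(h_o·2πr_oL) = 1/(9.44×2π×0.1216×5.5) = 0.02521 K/W
R_total = 1.806 K/W
Q = ΔT/R_total = 193/1.806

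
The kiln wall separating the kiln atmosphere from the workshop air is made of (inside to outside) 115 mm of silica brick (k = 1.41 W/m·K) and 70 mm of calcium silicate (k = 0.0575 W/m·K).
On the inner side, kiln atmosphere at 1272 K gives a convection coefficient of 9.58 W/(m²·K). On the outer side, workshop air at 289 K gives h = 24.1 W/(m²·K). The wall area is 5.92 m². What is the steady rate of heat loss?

Treating each layer as a thermal resistance in series:
R_inner film = 1/(h_i·A) = 1/(9.58×5.92) = 0.01763 K/W
R_silica brick = L/(kA) = 0.115/(1.41×5.92) = 0.01378 K/W
R_calcium silicate = L/(kA) = 0.07/(0.0575×5.92) = 0.2056 K/W
R_outer film = 1/(h_o·A) = 1/(24.1×5.92) = 0.007009 K/W
R_total = 0.2441 K/W
Q = ΔT / R_total = 983 / 0.2441

Q ≈ 4030 W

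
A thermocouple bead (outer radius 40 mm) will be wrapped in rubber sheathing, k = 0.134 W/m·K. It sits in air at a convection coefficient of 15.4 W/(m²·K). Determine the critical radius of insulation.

r_cr ≈ 17.4 mm

For a sphere r_cr = 2k/h = 2×0.134/15.4
r_cr = 17.4 mm; since the bare radius (40 mm) is above r_cr, any added insulation will reduce heat loss.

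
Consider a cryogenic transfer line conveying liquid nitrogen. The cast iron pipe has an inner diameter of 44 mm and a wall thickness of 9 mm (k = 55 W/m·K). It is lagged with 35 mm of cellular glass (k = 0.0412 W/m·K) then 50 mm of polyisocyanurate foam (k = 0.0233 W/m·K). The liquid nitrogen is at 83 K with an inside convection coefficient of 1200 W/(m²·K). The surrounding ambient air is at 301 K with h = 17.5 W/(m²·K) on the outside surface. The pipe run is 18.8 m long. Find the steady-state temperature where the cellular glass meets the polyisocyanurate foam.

For a radial system each layer contributes R = ln(r_out/r_in)/(2πkL); films add R = 1/(hA).
R_inner film = 1/(h_i·2πr₁L) = 1/(1200×2π×0.022×18.8) = 3.207×10^-4 K/W
R_cast iron pipe wall = ln(31/22)/(2π×55×18.8) = 5.279×10^-5 K/W
R_cellular glass = ln(66/31)/(2π×0.0412×18.8) = 0.1553 K/W
R_polyisocyanurate foam = ln(116/66)/(2π×0.0233×18.8) = 0.2049 K/W
R_outer film = 1/(h_o·2πr_oL) = 1/(17.5×2π×0.116×18.8) = 0.00417 K/W
R_total = 0.3647 K/W
Q = ΔT/R_total = 218/0.3647
Q = 598 W
T_interface = T_inner + Q·ΣR(inner→interface) = 83 + 598×0.1556

T ≈ 176 K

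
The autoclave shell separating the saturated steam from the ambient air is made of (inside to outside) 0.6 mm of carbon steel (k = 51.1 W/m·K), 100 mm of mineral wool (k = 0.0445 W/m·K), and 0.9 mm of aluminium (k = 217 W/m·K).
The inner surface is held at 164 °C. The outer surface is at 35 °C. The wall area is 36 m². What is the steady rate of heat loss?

Treating each layer as a thermal resistance in series:
R_carbon steel = L/(kA) = 0.0006/(51.1×36) = 3.262×10^-7 K/W
R_mineral wool = L/(kA) = 0.1/(0.0445×36) = 0.06242 K/W
R_aluminium = L/(kA) = 0.0009/(217×36) = 1.152×10^-7 K/W
R_total = 0.06242 K/W
Q = ΔT / R_total = 129 / 0.06242

Q ≈ 2070 W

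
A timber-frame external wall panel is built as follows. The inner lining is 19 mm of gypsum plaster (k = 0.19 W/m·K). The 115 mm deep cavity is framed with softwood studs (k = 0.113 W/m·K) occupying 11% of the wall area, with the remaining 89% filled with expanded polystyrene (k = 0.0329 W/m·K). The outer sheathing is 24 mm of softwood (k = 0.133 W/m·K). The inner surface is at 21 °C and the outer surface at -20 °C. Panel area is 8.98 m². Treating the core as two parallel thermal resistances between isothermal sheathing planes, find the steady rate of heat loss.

Sheathing layers in series; stud and cavity paths in parallel between them.
R_inner = 0.019/(0.19×8.98) = 0.01114 K/W
R_stud  = 0.115/(0.113×0.11×8.98) = 1.03 K/W
R_cav   = 0.115/(0.0329×0.89×8.98) = 0.4374 K/W
1/R_core = 1/R_stud + 1/R_cav → R_core = 0.307 K/W
R_outer = 0.024/(0.133×8.98) = 0.02009 K/W
R_total = 0.3383 K/W
Q = ΔT/R_total = 41/0.3383

Q ≈ 121 W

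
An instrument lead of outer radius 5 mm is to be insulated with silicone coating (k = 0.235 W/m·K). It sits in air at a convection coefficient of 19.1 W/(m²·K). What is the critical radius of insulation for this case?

For a cylinder r_cr = k/h = 0.235/19.1
r_cr = 12.3 mm; since the bare radius (5 mm) is below r_cr, adding a thin layer of insulation will *increase* heat loss.

r_cr ≈ 12.3 mm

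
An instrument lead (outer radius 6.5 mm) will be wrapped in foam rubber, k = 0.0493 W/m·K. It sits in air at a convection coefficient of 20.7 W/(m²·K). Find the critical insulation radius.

r_cr ≈ 2.38 mm

For a cylinder r_cr = k/h = 0.0493/20.7
r_cr = 2.38 mm; since the bare radius (6.5 mm) is above r_cr, any added insulation will reduce heat loss.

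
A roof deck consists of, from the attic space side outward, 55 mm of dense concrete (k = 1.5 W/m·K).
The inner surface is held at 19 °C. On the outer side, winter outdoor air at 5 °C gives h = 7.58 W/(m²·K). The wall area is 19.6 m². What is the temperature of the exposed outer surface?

Using the resistance-network approach (series):
R_dense concrete = L/(kA) = 0.055/(1.5×19.6) = 0.001871 K/W
R_outer film = 1/(h_o·A) = 1/(7.58×19.6) = 0.006731 K/W
R_total = 0.008602 K/W;  Q = ΔT/R_total = 14/0.008602 = 1628 W
T_interface = T_inner − Q·ΣR(inner→interface) = 19 − 1630×0.001871

T ≈ 16 °C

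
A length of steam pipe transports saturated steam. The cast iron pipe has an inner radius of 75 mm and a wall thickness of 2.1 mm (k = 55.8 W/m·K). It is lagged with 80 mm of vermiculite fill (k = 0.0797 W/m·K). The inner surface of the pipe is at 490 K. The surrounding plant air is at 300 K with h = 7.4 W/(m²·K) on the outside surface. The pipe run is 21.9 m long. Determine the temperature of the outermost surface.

Treating each annulus and film as a series resistance:
R_cast iron pipe wall = ln(77.1/75)/(2π×55.8×21.9) = 3.597×10^-6 K/W
R_vermiculite fill = ln(157.1/77.1)/(2π×0.0797×21.9) = 0.0649 K/W
R_outer film = 1/(h_o·2πr_oL) = 1/(7.4×2π×0.1571×21.9) = 0.006251 K/W
R_total = 0.07116 K/W
Q = ΔT/R_total = 190/0.07116
Q = 2670 W
T_interface = T_inner − Q·ΣR(inner→interface) = 490 − 2670×0.06491

T ≈ 317 K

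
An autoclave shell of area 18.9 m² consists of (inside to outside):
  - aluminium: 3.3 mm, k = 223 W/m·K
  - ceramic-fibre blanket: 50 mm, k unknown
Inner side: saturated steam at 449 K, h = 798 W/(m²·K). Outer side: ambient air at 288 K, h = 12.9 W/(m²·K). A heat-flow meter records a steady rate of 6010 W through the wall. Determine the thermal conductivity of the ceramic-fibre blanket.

Series thermal resistances:
R_inner film = 1/(h_i·A) = 1/(798×18.9) = 6.63×10^-5 K/W
R_aluminium = L/(kA) = 0.0033/(223×18.9) = 7.83×10^-7 K/W
R_outer film = 1/(h_o·A) = 1/(12.9×18.9) = 0.004102 K/W
Sum of known resistances R_other = 0.004169 K/W
Total R = ΔT/Q = 161/6010 = 0.02679 K/W
R_ceramic-fibre blanket = R_total − R_other = 0.02262 K/W
k = L/(R·A) = 0.05/(0.02262×18.9)

k ≈ 0.117 W/(m·K)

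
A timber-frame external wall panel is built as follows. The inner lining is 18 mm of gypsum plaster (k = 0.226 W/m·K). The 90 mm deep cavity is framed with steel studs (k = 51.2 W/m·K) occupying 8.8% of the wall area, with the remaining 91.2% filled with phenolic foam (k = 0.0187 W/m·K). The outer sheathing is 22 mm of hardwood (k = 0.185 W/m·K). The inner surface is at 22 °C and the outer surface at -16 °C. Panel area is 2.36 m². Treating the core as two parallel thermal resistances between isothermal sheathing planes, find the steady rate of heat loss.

Sheathing layers in series; stud and cavity paths in parallel between them.
R_inner = 0.018/(0.226×2.36) = 0.03375 K/W
R_stud  = 0.09/(51.2×0.088×2.36) = 0.008464 K/W
R_cav   = 0.09/(0.0187×0.912×2.36) = 2.236 K/W
1/R_core = 1/R_stud + 1/R_cav → R_core = 0.008432 K/W
R_outer = 0.022/(0.185×2.36) = 0.05039 K/W
R_total = 0.09257 K/W
Q = ΔT/R_total = 38/0.09257

Q ≈ 411 W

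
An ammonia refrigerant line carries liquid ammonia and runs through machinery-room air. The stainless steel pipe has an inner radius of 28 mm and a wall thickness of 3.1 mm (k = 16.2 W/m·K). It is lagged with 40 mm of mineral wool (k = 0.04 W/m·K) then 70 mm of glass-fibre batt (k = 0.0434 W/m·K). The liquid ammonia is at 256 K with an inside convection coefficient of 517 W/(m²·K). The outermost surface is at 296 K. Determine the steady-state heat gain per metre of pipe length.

q′ ≈ 6.88 W/m

Radial resistances (cylindrical: R_cond = ln(r_o/r_i)/(2πkL), R_conv = 1/(h·2πrL)):
R_inner film = 1/(h_i·2πr₁L) = 1/(517×2π×0.028×1) = 0.01099 K/W
R_stainless steel pipe wall = ln(31.1/28)/(2π×16.2×1) = 0.001032 K/W
R_mineral wool = ln(71.1/31.1)/(2π×0.04×1) = 3.29 K/W
R_glass-fibre batt = ln(141.1/71.1)/(2π×0.0434×1) = 2.513 K/W
R_total = 5.815 K/W
Q = ΔT/R_total = 40/5.815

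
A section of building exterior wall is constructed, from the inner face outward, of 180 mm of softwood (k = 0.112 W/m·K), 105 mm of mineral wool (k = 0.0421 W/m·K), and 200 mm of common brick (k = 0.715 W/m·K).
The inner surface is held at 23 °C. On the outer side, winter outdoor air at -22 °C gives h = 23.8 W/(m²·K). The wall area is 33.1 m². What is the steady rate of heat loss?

Thermal resistances in series:
R_softwood = L/(kA) = 0.18/(0.112×33.1) = 0.04855 K/W
R_mineral wool = L/(kA) = 0.105/(0.0421×33.1) = 0.07535 K/W
R_common brick = L/(kA) = 0.2/(0.715×33.1) = 0.008451 K/W
R_outer film = 1/(h_o·A) = 1/(23.8×33.1) = 0.001269 K/W
R_total = 0.1336 K/W
Q = ΔT / R_total = 45 / 0.1336

Q ≈ 337 W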